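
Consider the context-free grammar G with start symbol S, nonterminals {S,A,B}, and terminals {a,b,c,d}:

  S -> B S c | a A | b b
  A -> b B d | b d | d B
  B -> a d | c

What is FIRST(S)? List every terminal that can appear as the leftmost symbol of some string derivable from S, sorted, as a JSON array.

FIRST iteration:
round 1:
  A via A→b B d: +{b}
  A via A→d B: +{d}
  B via B→a d: +{a}
  B via B→c: +{c}
  S via S→B S c: +{a,c}
  S via S→b b: +{b}
  S: {a,b,c}  A: {b,d}  B: {a,c}
round 2: — fixpoint
  S: {a,b,c}  A: {b,d}  B: {a,c}

FIRST(S) = ["a", "b", "c"]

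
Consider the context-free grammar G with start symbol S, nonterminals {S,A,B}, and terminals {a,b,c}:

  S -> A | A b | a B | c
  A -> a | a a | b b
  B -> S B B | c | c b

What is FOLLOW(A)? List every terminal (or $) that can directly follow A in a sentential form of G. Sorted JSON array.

FIRST sets, iterate to fixpoint:
[1]
  A via A→a: +{a}
  A via A→b b: +{b}
  B via B→c: +{c}
  S via S→A: +{a,b}
  S via S→c: +{c}
  FIRST(S)={a,b,c}  FIRST(A)={a,b}  FIRST(B)={c}
[2]
  B via B→S B B: +{a,b}
  FIRST(S)={a,b,c}  FIRST(A)={a,b}  FIRST(B)={a,b,c}
[3] (no change)
  FIRST(S)={a,b,c}  FIRST(A)={a,b}  FIRST(B)={a,b,c}

FOLLOW iteration:
FOLLOW(S) := {$}
iter 1:
  B→S B B: FOLLOW(S) ⊇ FIRST(B) = {a,b,c}; new: +{a,b,c}
  B→S B B: FOLLOW(B) ⊇ FIRST(B) = {a,b,c}; new: +{a,b,c}
  S→A: FOLLOW(A) ⊇ FOLLOW(S) ⊇ {$,a,b,c}; new: +{$,a,b,c}
  S→a B: FOLLOW(B) ⊇ FOLLOW(S) ⊇ {$,a,b,c}; new: +{$}
  FOLLOW(S)={$,a,b,c}  FOLLOW(A)={$,a,b,c}  FOLLOW(B)={$,a,b,c}
iter 2: (no change)
  FOLLOW(S)={$,a,b,c}  FOLLOW(A)={$,a,b,c}  FOLLOW(B)={$,a,b,c}

FOLLOW(A) = ["$", "a", "b", "c"]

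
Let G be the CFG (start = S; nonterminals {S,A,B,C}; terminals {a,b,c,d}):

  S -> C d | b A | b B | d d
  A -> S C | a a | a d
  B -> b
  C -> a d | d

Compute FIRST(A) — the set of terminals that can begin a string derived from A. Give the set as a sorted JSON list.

FIRST iteration:
iter 1:
  A via A→a a: +{a}
  B via B→b: +{b}
  C via C→a d: +{a}
  C via C→d: +{d}
  S via S→C d: +{a,d}
  S via S→b A: +{b}
  FIRST[S]={a,b,d}  FIRST[A]={a}  FIRST[B]={b}  FIRST[C]={a,d}
iter 2:
  A via A→S C: +{b,d}
  FIRST[S]={a,b,d}  FIRST[A]={a,b,d}  FIRST[B]={b}  FIRST[C]={a,d}
iter 3: — fixpoint
  FIRST[S]={a,b,d}  FIRST[A]={a,b,d}  FIRST[B]={b}  FIRST[C]={a,d}

FIRST(A) = ["a", "b", "d"]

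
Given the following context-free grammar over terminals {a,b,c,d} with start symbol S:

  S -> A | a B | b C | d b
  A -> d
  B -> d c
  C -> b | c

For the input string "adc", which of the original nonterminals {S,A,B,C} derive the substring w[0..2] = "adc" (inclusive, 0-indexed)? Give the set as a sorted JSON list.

Convert to CNF:
  S -> T0 T3 | T2 B | T3 C | d
  A -> d
  B -> T0 T1
  C -> b | c
  T0 -> d
  T1 -> c
  T2 -> a
  T3 -> b

CYK fill — only the sub-triangle for w[0..2]:
  [0..0]={T2}  "a"  orig:{}
  [1..1]={A,S,T0}  "d"  orig:{A,S}
  [2..2]={C,T1}  "c"  orig:{C}
  [0..1]=∅  "ad"
  [1..2]={B}  "dc"
  [0..2]={S}  "adc"

Original NTs in T[0,2] deriving "adc": ["S"]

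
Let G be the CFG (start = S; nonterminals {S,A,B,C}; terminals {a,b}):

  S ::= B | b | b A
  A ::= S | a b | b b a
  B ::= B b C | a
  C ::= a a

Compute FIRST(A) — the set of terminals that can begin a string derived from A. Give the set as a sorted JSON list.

FIRST sets, iterate to fixpoint:
iter 1:
  A via A→a b: +{a}
  A via A→b b a: +{b}
  B via B→a: +{a}
  C via C→a a: +{a}
  S via S→B: +{a}
  S via S→b: +{b}
  S: {a,b}  A: {a,b}  B: {a}  C: {a}
iter 2: (no change)
  S: {a,b}  A: {a,b}  B: {a}  C: {a}

FIRST(A) = ["a", "b"]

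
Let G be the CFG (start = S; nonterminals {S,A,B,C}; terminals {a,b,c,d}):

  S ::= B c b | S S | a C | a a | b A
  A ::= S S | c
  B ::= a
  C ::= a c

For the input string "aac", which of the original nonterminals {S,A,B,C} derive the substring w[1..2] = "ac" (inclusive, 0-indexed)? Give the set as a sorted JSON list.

Convert to CNF:
  S -> B X3 | S S | T0 C | T0 T0 | T2 A
  A -> S S | c
  B -> a
  C -> T0 T1
  T0 -> a
  T1 -> c
  T2 -> b
  X3 -> T1 T2

CYK fill, restricted to cells inside w[1..2]:
  cell(1,1) a: {B,T0}  orig:{B}
  cell(2,2) c: {A,T1}  orig:{A}
  cell(1,2) ac: {C}

Original NTs in T[1,2] deriving "ac": ["C"]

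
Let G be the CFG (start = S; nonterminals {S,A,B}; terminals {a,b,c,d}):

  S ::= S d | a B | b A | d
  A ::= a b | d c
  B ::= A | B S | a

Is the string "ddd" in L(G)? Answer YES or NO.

CNF form of G:
  S -> S T2 | T0 B | T1 A | d
  A -> T0 T1 | T2 T3
  B -> B S | T0 T1 | T2 T3 | a
  T0 -> a
  T1 -> b
  T2 -> d
  T3 -> c

CYK fill:
  T[0,0] 'd' = {S,T2}  orig:{S}
  T[1,1] 'd' = {S,T2}  orig:{S}
  T[2,2] 'd' = {S,T2}  orig:{S}
  T[0,1] 'dd' = {S}
  T[1,2] 'dd' = {S}
  T[0,2] 'ddd' = {S}

S ∈ T[0,2] ⇒ YES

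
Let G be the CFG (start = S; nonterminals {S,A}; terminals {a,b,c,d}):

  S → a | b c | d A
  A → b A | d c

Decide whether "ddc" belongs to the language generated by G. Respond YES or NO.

Convert to CNF:
  S -> T0 T2 | T1 A | a
  A -> T0 A | T1 T2
  T0 -> b
  T1 -> d
  T2 -> c

CYK fill:
  cell(0,0) d: {T1}  orig:{}
  cell(1,1) d: {T1}  orig:{}
  cell(2,2) c: {T2}  orig:{}
  cell(0,1) dd: ∅
  cell(1,2) dc: {A}
  cell(0,2) ddc: {S}

S ∈ T[0,2] ⇒ YES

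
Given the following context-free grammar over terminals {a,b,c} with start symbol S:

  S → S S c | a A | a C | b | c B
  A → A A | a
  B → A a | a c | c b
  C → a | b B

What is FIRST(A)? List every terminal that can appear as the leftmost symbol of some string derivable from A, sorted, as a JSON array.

Compute FIRST by fixpoint:
[1]
  A via A→a: +{a}
  B via B→A a: +{a}
  B via B→c b: +{c}
  C via C→a: +{a}
  C via C→b B: +{b}
  S via S→a A: +{a}
  S via S→b: +{b}
  S via S→c B: +{c}
  FIRST(S)={a,b,c}  FIRST(A)={a}  FIRST(B)={a,c}  FIRST(C)={a,b}
[2] (stable)
  FIRST(S)={a,b,c}  FIRST(A)={a}  FIRST(B)={a,c}  FIRST(C)={a,b}

FIRST(A) = ["a"]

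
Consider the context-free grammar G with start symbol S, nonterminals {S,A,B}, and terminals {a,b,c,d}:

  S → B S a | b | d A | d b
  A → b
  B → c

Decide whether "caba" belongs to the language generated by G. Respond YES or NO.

Convert to CNF:
  S -> B X3 | T1 A | T1 T2 | b
  A -> b
  B -> c
  T0 -> a
  T1 -> d
  T2 -> b
  X3 -> S T0

Fill CYK table bottom-up:
  T[0,0] 'c' = {B}
  T[1,1] 'a' = {T0}  orig:{}
  T[2,2] 'b' = {A,S,T2}  orig:{A,S}
  T[3,3] 'a' = {T0}  orig:{}
  T[0,1] 'ca' = ∅
  T[1,2] 'ab' = ∅
  T[2,3] 'ba' = {X3}  orig:{}
  T[0,2] 'cab' = ∅
  T[1,3] 'aba' = ∅
  T[0,3] 'caba' = ∅

S ∉ T[0,3] ⇒ NO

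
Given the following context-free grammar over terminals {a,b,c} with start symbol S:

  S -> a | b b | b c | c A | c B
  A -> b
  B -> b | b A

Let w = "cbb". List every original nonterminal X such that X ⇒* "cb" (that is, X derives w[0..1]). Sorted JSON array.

CNF form of G:
  S -> T0 T0 | T0 T1 | T1 A | T1 B | a
  A -> b
  B -> T0 A | b
  T0 -> b
  T1 -> c

CYK table (by increasing span), restricted to cells inside w[0..1]:
  T[0,0] 'c' = {T1}  orig:{}
  T[1,1] 'b' = {A,B,T0}  orig:{A,B}
  T[0,1] 'cb' = {S}

Original NTs in T[0,1] deriving "cb": ["S"]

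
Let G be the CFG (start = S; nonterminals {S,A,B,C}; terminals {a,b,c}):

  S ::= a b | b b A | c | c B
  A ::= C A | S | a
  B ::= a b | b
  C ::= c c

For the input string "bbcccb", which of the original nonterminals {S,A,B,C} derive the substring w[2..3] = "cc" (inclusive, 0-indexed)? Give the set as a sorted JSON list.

CNF form of G:
  S -> T0 T1 | T1 X4 | T2 B | c
  A -> C A | T0 T1 | T1 X3 | T2 B | a | c
  B -> T0 T1 | b
  C -> T2 T2
  T0 -> a
  T1 -> b
  T2 -> c
  X3 -> T1 A
  X4 -> T1 A

Fill CYK table bottom-up (cells [i..j] with 2 ≤ i ≤ j ≤ 3 only):
  [2..2]={A,S,T2}  "c"  orig:{A,S}
  [3..3]={A,S,T2}  "c"  orig:{A,S}
  [2..3]={C}  "cc"

Original NTs in T[2,3] deriving "cc": ["C"]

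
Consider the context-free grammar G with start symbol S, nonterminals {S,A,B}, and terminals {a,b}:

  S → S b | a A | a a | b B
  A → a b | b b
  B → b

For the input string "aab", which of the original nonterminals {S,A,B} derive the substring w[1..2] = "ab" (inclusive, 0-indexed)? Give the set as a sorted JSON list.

CNF form of G:
  S -> S T1 | T0 A | T0 T0 | T1 B
  A -> T0 T1 | T1 T1
  B -> b
  T0 -> a
  T1 -> b

CYK fill (cells [i..j] with 1 ≤ i ≤ j ≤ 2 only):
  cell(1,1) a: {T0}  orig:{}
  cell(2,2) b: {B,T1}  orig:{B}
  cell(1,2) ab: {A}

Original NTs in T[1,2] deriving "ab": ["A"]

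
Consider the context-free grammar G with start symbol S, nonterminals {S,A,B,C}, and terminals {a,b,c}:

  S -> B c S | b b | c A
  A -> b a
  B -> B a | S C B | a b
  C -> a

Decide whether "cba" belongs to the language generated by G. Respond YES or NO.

Convert to CNF:
  S -> B X4 | T0 T0 | T2 A
  A -> T0 T1
  B -> B T1 | S X3 | T1 T0
  C -> a
  T0 -> b
  T1 -> a
  T2 -> c
  X3 -> C B
  X4 -> T2 S

CYK table (by increasing span):
  cell(0,0) c: {T2}  orig:{}
  cell(1,1) b: {T0}  orig:{}
  cell(2,2) a: {C,T1}  orig:{C}
  cell(0,1) cb: ∅
  cell(1,2) ba: {A}
  cell(0,2) cba: {S}

S ∈ T[0,2] ⇒ YES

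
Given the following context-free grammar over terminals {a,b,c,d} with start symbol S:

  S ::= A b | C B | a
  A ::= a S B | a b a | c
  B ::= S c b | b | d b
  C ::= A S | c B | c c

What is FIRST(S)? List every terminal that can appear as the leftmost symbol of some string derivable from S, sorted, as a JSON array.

FIRST sets, iterate to fixpoint:
[1]
  A via A→a S B: +{a}
  A via A→c: +{c}
  B via B→b: +{b}
  B via B→d b: +{d}
  C via C→A S: +{a,c}
  S via S→A b: +{a,c}
  S: {a,c}  A: {a,c}  B: {b,d}  C: {a,c}
[2]
  B via B→S c b: +{a,c}
  S: {a,c}  A: {a,c}  B: {a,b,c,d}  C: {a,c}
[3] (no change)
  S: {a,c}  A: {a,c}  B: {a,b,c,d}  C: {a,c}

FIRST(S) = ["a", "c"]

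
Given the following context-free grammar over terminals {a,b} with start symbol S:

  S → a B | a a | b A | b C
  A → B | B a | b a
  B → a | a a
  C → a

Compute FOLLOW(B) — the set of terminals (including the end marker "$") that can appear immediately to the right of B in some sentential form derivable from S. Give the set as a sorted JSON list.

Compute FIRST by fixpoint:
pass 1:
  A via A→b a: +{b}
  B via B→a: +{a}
  C via C→a: +{a}
  S via S→a B: +{a}
  S via S→b A: +{b}
  FIRST(S)={a,b}  FIRST(A)={b}  FIRST(B)={a}  FIRST(C)={a}
pass 2:
  A via A→B: +{a}
  FIRST(S)={a,b}  FIRST(A)={a,b}  FIRST(B)={a}  FIRST(C)={a}
pass 3: done
  FIRST(S)={a,b}  FIRST(A)={a,b}  FIRST(B)={a}  FIRST(C)={a}

FOLLOW iteration:
seed FOLLOW(S) with $
iter 1:
  A→B a: FOLLOW(B) ⊇ FIRST(a) = {a}; new: +{a}
  S→a B: FOLLOW(B) ⊇ FOLLOW(S) ⊇ {$}; new: +{$}
  S→b A: FOLLOW(A) ⊇ FOLLOW(S) ⊇ {$}; new: +{$}
  S→b C: FOLLOW(C) ⊇ FOLLOW(S) ⊇ {$}; new: +{$}
  FOLLOW[S]={$}  FOLLOW[A]={$}  FOLLOW[B]={$,a}  FOLLOW[C]={$}
iter 2: (stable)
  FOLLOW[S]={$}  FOLLOW[A]={$}  FOLLOW[B]={$,a}  FOLLOW[C]={$}

FOLLOW(B) = ["$", "a"]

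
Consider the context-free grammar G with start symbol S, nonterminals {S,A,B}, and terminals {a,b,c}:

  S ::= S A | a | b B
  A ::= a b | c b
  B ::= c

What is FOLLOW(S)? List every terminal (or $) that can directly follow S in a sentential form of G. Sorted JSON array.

FIRST iteration:
round 1:
  A via A→a b: +{a}
  A via A→c b: +{c}
  B via B→c: +{c}
  S via S→a: +{a}
  S via S→b B: +{b}
  FIRST[S]={a,b}  FIRST[A]={a,c}  FIRST[B]={c}
round 2: done
  FIRST[S]={a,b}  FIRST[A]={a,c}  FIRST[B]={c}

Compute FOLLOW by fixpoint:
initialize: $ ∈ FOLLOW(S)
iter 1:
  S→S A: FOLLOW(S) ⊇ FIRST(A) = {a,c}; new: +{a,c}
  S→S A: FOLLOW(A) ⊇ FOLLOW(S) ⊇ {$,a,c}; new: +{$,a,c}
  S→b B: FOLLOW(B) ⊇ FOLLOW(S) ⊇ {$,a,c}; new: +{$,a,c}
  FOLLOW[S]={$,a,c}  FOLLOW[A]={$,a,c}  FOLLOW[B]={$,a,c}
iter 2: done
  FOLLOW[S]={$,a,c}  FOLLOW[A]={$,a,c}  FOLLOW[B]={$,a,c}

FOLLOW(S) = ["$", "a", "c"]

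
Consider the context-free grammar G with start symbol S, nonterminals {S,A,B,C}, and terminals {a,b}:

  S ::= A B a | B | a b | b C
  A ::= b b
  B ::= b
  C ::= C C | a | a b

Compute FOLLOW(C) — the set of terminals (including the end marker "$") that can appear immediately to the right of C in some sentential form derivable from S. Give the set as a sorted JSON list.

FIRST iteration:
iter 1:
  A via A→b b: +{b}
  B via B→b: +{b}
  C via C→a: +{a}
  S via S→A B a: +{b}
  S via S→a b: +{a}
  S: {a,b}  A: {b}  B: {b}  C: {a}
iter 2: (stable)
  S: {a,b}  A: {b}  B: {b}  C: {a}

FOLLOW iteration:
seed FOLLOW(S) with $
pass 1:
  C→C C: FOLLOW(C) ⊇ FIRST(C) = {a}; new: +{a}
  S→A B a: FOLLOW(A) ⊇ FIRST(B) = {b}; new: +{b}
  S→A B a: FOLLOW(B) ⊇ FIRST(a) = {a}; new: +{a}
  S→B: FOLLOW(B) ⊇ FOLLOW(S) ⊇ {$}; new: +{$}
  S→b C: FOLLOW(C) ⊇ FOLLOW(S) ⊇ {$}; new: +{$}
  FOLLOW(S)={$}  FOLLOW(A)={b}  FOLLOW(B)={$,a}  FOLLOW(C)={$,a}
pass 2: (no change)
  FOLLOW(S)={$}  FOLLOW(A)={b}  FOLLOW(B)={$,a}  FOLLOW(C)={$,a}

FOLLOW(C) = ["$", "a"]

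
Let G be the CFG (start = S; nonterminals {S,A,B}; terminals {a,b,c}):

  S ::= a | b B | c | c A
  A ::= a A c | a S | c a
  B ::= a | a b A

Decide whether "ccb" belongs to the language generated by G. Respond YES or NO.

CNF form of G:
  S -> T1 A | T2 B | a | c
  A -> T0 S | T0 X3 | T1 T0
  B -> T0 X4 | a
  T0 -> a
  T1 -> c
  T2 -> b
  X3 -> A T1
  X4 -> T2 A

CYK fill:
  T[0,0] 'c' = {S,T1}  orig:{S}
  T[1,1] 'c' = {S,T1}  orig:{S}
  T[2,2] 'b' = {T2}  orig:{}
  T[0,1] 'cc' = ∅
  T[1,2] 'cb' = ∅
  T[0,2] 'ccb' = ∅

S ∉ T[0,2] ⇒ NO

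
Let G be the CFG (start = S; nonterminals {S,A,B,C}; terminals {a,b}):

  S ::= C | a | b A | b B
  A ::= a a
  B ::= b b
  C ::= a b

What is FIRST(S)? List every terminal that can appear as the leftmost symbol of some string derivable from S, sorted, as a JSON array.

Compute FIRST by fixpoint:
[1]
  A via A→a a: +{a}
  B via B→b b: +{b}
  C via C→a b: +{a}
  S via S→C: +{a}
  S via S→b A: +{b}
  S: {a,b}  A: {a}  B: {b}  C: {a}
[2] (no change)
  S: {a,b}  A: {a}  B: {b}  C: {a}

FIRST(S) = ["a", "b"]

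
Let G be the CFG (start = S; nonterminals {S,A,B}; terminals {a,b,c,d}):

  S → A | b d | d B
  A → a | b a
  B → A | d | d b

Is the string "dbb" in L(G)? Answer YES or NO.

CNF form of G:
  S -> T0 T1 | T0 T2 | T2 B | a
  A -> T0 T1 | a
  B -> T0 T1 | T2 T0 | a | d
  T0 -> b
  T1 -> a
  T2 -> d

CYK fill:
  cell(0,0) d: {B,T2}  orig:{B}
  cell(1,1) b: {T0}  orig:{}
  cell(2,2) b: {T0}  orig:{}
  cell(0,1) db: {B}
  cell(1,2) bb: ∅
  cell(0,2) dbb: ∅

S ∉ T[0,2] ⇒ NO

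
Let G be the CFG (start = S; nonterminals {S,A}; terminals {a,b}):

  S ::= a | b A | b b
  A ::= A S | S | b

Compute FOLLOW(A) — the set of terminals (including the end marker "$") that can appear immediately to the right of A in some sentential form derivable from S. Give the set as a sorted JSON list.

Compute FIRST by fixpoint:
pass 1:
  A via A→b: +{b}
  S via S→a: +{a}
  S via S→b A: +{b}
  S: {a,b}  A: {b}
pass 2:
  A via A→S: +{a}
  S: {a,b}  A: {a,b}
pass 3: — fixpoint
  S: {a,b}  A: {a,b}

FOLLOW iteration:
FOLLOW(S) := {$}
round 1:
  A→A S: FOLLOW(A) ⊇ FIRST(S) = {a,b}; new: +{a,b}
  A→A S: FOLLOW(S) ⊇ FOLLOW(A) ⊇ {a,b}; new: +{a,b}
  S→b A: FOLLOW(A) ⊇ FOLLOW(S) ⊇ {$,a,b}; new: +{$}
  S: {$,a,b}  A: {$,a,b}
round 2: (stable)
  S: {$,a,b}  A: {$,a,b}

FOLLOW(A) = ["$", "a", "b"]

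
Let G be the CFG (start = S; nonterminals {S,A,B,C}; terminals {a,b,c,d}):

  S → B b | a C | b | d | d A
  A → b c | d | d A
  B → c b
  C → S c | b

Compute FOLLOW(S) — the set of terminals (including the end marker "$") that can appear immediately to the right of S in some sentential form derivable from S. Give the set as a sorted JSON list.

Compute FIRST by fixpoint:
iter 1:
  A via A→b c: +{b}
  A via A→d: +{d}
  B via B→c b: +{c}
  C via C→b: +{b}
  S via S→B b: +{c}
  S via S→a C: +{a}
  S via S→b: +{b}
  S via S→d: +{d}
  S: {a,b,c,d}  A: {b,d}  B: {c}  C: {b}
iter 2:
  C via C→S c: +{a,c,d}
  S: {a,b,c,d}  A: {b,d}  B: {c}  C: {a,b,c,d}
iter 3: (no change)
  S: {a,b,c,d}  A: {b,d}  B: {c}  C: {a,b,c,d}

FOLLOW iteration:
seed FOLLOW(S) with $
iter 1:
  C→S c: FOLLOW(S) ⊇ FIRST(c) = {c}; new: +{c}
  S→B b: FOLLOW(B) ⊇ FIRST(b) = {b}; new: +{b}
  S→a C: FOLLOW(C) ⊇ FOLLOW(S) ⊇ {$,c}; new: +{$,c}
  S→d A: FOLLOW(A) ⊇ FOLLOW(S) ⊇ {$,c}; new: +{$,c}
  S: {$,c}  A: {$,c}  B: {b}  C: {$,c}
iter 2: done
  S: {$,c}  A: {$,c}  B: {b}  C: {$,c}

FOLLOW(S) = ["$", "c"]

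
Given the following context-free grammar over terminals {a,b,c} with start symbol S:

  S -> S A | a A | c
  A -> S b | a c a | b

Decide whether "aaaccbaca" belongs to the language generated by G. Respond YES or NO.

CNF form of G:
  S -> S A | T1 A | c
  A -> S T0 | T1 X3 | b
  T0 -> b
  T1 -> a
  T2 -> c
  X3 -> T2 T1

CYK table (by increasing span):
  T[0,0] 'a' = {T1}  orig:{}
  T[1,1] 'a' = {T1}  orig:{}
  T[2,2] 'a' = {T1}  orig:{}
  T[3,3] 'c' = {S,T2}  orig:{S}
  T[4,4] 'c' = {S,T2}  orig:{S}
  T[5,5] 'b' = {A,T0}  orig:{A}
  T[6,6] 'a' = {T1}  orig:{}
  T[7,7] 'c' = {S,T2}  orig:{S}
  T[8,8] 'a' = {T1}  orig:{}
  T[0,1] 'aa' = ∅
  T[1,2] 'aa' = ∅
  T[2,3] 'ac' = ∅
  T[3,4] 'cc' = ∅
  T[4,5] 'cb' = {A,S}
  T[5,6] 'ba' = ∅
  T[6,7] 'ac' = ∅
  T[7,8] 'ca' = {X3}  orig:{}
  T[0,2] 'aaa' = ∅
  T[1,3] 'aac' = ∅
  T[2,4] 'acc' = ∅
  T[3,5] 'ccb' = {S}
  T[4,6] 'cba' = ∅
  T[5,7] 'bac' = ∅
  T[6,8] 'aca' = {A}
  T[0,3] 'aaac' = ∅
  T[1,4] 'aacc' = ∅
  T[2,5] 'accb' = ∅
  T[3,6] 'ccba' = ∅
  T[4,7] 'cbac' = ∅
  T[5,8] 'baca' = ∅
  T[0,4] 'aaacc' = ∅
  T[1,5] 'aaccb' = ∅
  T[2,6] 'accba' = ∅
  T[3,7] 'ccbac' = ∅
  T[4,8] 'cbaca' = {S}
  T[0,5] 'aaaccb' = ∅
  T[1,6] 'aaccba' = ∅
  T[2,7] 'accbac' = ∅
  T[3,8] 'ccbaca' = {S}
  T[0,6] 'aaaccba' = ∅
  T[1,7] 'aaccbac' = ∅
  T[2,8] 'accbaca' = ∅
  T[0,7] 'aaaccbac' = ∅
  T[1,8] 'aaccbaca' = ∅
  T[0,8] 'aaaccbaca' = ∅

S ∉ T[0,8] ⇒ NO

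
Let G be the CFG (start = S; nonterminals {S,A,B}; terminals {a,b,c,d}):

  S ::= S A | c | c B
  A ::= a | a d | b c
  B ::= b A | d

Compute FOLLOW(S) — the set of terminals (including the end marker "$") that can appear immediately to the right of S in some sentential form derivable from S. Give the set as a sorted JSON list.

FIRST iteration:
[1]
  A via A→a: +{a}
  A via A→b c: +{b}
  B via B→b A: +{b}
  B via B→d: +{d}
  S via S→c: +{c}
  FIRST(S)={c}  FIRST(A)={a,b}  FIRST(B)={b,d}
[2] (stable)
  FIRST(S)={c}  FIRST(A)={a,b}  FIRST(B)={b,d}

Compute FOLLOW by fixpoint:
initialize: $ ∈ FOLLOW(S)
round 1:
  S→S A: FOLLOW(S) ⊇ FIRST(A) = {a,b}; new: +{a,b}
  S→S A: FOLLOW(A) ⊇ FOLLOW(S) ⊇ {$,a,b}; new: +{$,a,b}
  S→c B: FOLLOW(B) ⊇ FOLLOW(S) ⊇ {$,a,b}; new: +{$,a,b}
  FOLLOW[S]={$,a,b}  FOLLOW[A]={$,a,b}  FOLLOW[B]={$,a,b}
round 2: (stable)
  FOLLOW[S]={$,a,b}  FOLLOW[A]={$,a,b}  FOLLOW[B]={$,a,b}

FOLLOW(S) = ["$", "a", "b"]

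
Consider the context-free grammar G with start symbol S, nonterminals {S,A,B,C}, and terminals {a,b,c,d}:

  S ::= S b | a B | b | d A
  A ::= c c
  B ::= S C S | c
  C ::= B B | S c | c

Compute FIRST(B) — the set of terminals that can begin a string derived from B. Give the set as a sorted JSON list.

FIRST iteration:
round 1:
  A via A→c c: +{c}
  B via B→c: +{c}
  C via C→B B: +{c}
  S via S→a B: +{a}
  S via S→b: +{b}
  S via S→d A: +{d}
  FIRST(S)={a,b,d}  FIRST(A)={c}  FIRST(B)={c}  FIRST(C)={c}
round 2:
  B via B→S C S: +{a,b,d}
  C via C→B B: +{a,b,d}
  FIRST(S)={a,b,d}  FIRST(A)={c}  FIRST(B)={a,b,c,d}  FIRST(C)={a,b,c,d}
round 3: done
  FIRST(S)={a,b,d}  FIRST(A)={c}  FIRST(B)={a,b,c,d}  FIRST(C)={a,b,c,d}

FIRST(B) = ["a", "b", "c", "d"]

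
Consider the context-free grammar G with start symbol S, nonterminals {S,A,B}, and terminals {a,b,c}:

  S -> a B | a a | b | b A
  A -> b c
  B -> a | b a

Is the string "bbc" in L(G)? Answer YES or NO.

Convert to CNF:
  S -> T0 A | T2 B | T2 T2 | b
  A -> T0 T1
  B -> T0 T2 | a
  T0 -> b
  T1 -> c
  T2 -> a

CYK fill:
  cell(0,0) b: {S,T0}  orig:{S}
  cell(1,1) b: {S,T0}  orig:{S}
  cell(2,2) c: {T1}  orig:{}
  cell(0,1) bb: ∅
  cell(1,2) bc: {A}
  cell(0,2) bbc: {S}

S ∈ T[0,2] ⇒ YES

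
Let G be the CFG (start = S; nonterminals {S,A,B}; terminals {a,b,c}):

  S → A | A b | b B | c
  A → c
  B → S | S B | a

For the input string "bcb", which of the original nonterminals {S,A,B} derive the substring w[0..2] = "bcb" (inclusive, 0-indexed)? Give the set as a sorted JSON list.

CNF form of G:
  S -> A T0 | T0 B | c
  A -> c
  B -> A T0 | S B | T0 B | a | c
  T0 -> b

CYK fill, restricted to cells inside w[0..2]:
  [0..0]={T0}  "b"  orig:{}
  [1..1]={A,B,S}  "c"
  [2..2]={T0}  "b"  orig:{}
  [0..1]={B,S}  "bc"
  [1..2]={B,S}  "cb"
  [0..2]={B,S}  "bcb"

Original NTs in T[0,2] deriving "bcb": ["B", "S"]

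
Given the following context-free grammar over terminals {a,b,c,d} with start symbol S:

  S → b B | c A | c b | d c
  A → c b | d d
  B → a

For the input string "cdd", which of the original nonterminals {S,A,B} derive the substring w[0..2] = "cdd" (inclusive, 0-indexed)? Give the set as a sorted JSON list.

Convert to CNF:
  S -> T0 A | T0 T1 | T1 B | T2 T0
  A -> T0 T1 | T2 T2
  B -> a
  T0 -> c
  T1 -> b
  T2 -> d

CYK fill, restricted to cells inside w[0..2]:
  cell(0,0) c: {T0}  orig:{}
  cell(1,1) d: {T2}  orig:{}
  cell(2,2) d: {T2}  orig:{}
  cell(0,1) cd: ∅
  cell(1,2) dd: {A}
  cell(0,2) cdd: {S}

Original NTs in T[0,2] deriving "cdd": ["S"]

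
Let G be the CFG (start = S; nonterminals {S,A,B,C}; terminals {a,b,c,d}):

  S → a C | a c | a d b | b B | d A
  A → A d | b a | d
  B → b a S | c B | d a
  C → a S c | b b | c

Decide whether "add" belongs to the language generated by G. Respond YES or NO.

CNF form of G:
  S -> T0 A | T1 B | T2 C | T2 T3 | T2 X6
  A -> A T0 | T1 T2 | d
  B -> T0 T2 | T1 X4 | T3 B
  C -> T1 T1 | T2 X5 | c
  T0 -> d
  T1 -> b
  T2 -> a
  T3 -> c
  X4 -> T2 S
  X5 -> S T3
  X6 -> T0 T1

CYK table (by increasing span):
  cell(0,0) a: {T2}  orig:{}
  cell(1,1) d: {A,T0}  orig:{A}
  cell(2,2) d: {A,T0}  orig:{A}
  cell(0,1) ad: ∅
  cell(1,2) dd: {A,S}
  cell(0,2) add: {X4}  orig:{}

S ∉ T[0,2] ⇒ NO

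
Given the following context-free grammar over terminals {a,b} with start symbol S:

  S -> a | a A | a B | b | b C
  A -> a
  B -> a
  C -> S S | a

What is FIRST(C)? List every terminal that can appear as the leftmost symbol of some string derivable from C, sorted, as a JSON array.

FIRST iteration:
[1]
  A via A→a: +{a}
  B via B→a: +{a}
  C via C→a: +{a}
  S via S→a: +{a}
  S via S→b: +{b}
  S: {a,b}  A: {a}  B: {a}  C: {a}
[2]
  C via C→S S: +{b}
  S: {a,b}  A: {a}  B: {a}  C: {a,b}
[3] — fixpoint
  S: {a,b}  A: {a}  B: {a}  C: {a,b}

FIRST(C) = ["a", "b"]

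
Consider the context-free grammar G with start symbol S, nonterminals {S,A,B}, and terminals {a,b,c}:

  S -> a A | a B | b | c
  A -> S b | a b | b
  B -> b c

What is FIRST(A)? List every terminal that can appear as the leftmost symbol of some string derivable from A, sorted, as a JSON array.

FIRST sets, iterate to fixpoint:
[1]
  A via A→a b: +{a}
  A via A→b: +{b}
  B via B→b c: +{b}
  S via S→a A: +{a}
  S via S→b: +{b}
  S via S→c: +{c}
  FIRST[S]={a,b,c}  FIRST[A]={a,b}  FIRST[B]={b}
[2]
  A via A→S b: +{c}
  FIRST[S]={a,b,c}  FIRST[A]={a,b,c}  FIRST[B]={b}
[3] (stable)
  FIRST[S]={a,b,c}  FIRST[A]={a,b,c}  FIRST[B]={b}

FIRST(A) = ["a", "b", "c"]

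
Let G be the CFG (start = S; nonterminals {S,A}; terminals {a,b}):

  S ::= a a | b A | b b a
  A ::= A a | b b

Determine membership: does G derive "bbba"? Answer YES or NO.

Convert to CNF:
  S -> T0 T0 | T1 A | T1 X2
  A -> A T0 | T1 T1
  T0 -> a
  T1 -> b
  X2 -> T1 T0

CYK table (by increasing span):
  [0..0]={T1}  "b"  orig:{}
  [1..1]={T1}  "b"  orig:{}
  [2..2]={T1}  "b"  orig:{}
  [3..3]={T0}  "a"  orig:{}
  [0..1]={A}  "bb"
  [1..2]={A}  "bb"
  [2..3]={X2}  "ba"  orig:{}
  [0..2]={S}  "bbb"
  [1..3]={A,S}  "bba"
  [0..3]={S}  "bbba"

S ∈ T[0,3] ⇒ YES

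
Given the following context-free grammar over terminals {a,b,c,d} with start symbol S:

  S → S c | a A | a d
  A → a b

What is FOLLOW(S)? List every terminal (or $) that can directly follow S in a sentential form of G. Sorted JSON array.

Compute FIRST by fixpoint:
pass 1:
  A via A→a b: +{a}
  S via S→a A: +{a}
  S: {a}  A: {a}
pass 2: (stable)
  S: {a}  A: {a}

Compute FOLLOW by fixpoint:
seed FOLLOW(S) with $
round 1:
  S→S c: FOLLOW(S) ⊇ FIRST(c) = {c}; new: +{c}
  S→a A: FOLLOW(A) ⊇ FOLLOW(S) ⊇ {$,c}; new: +{$,c}
  S: {$,c}  A: {$,c}
round 2: (no change)
  S: {$,c}  A: {$,c}

FOLLOW(S) = ["$", "c"]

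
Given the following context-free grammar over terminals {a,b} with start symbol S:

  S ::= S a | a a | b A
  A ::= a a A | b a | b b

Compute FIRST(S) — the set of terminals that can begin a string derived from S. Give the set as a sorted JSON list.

FIRST iteration:
round 1:
  A via A→a a A: +{a}
  A via A→b a: +{b}
  S via S→a a: +{a}
  S via S→b A: +{b}
  FIRST[S]={a,b}  FIRST[A]={a,b}
round 2: — fixpoint
  FIRST[S]={a,b}  FIRST[A]={a,b}

FIRST(S) = ["a", "b"]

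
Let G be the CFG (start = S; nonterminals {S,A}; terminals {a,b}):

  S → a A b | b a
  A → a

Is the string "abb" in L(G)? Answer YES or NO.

CNF form of G:
  S -> T0 X2 | T1 T0
  A -> a
  T0 -> a
  T1 -> b
  X2 -> A T1

Fill CYK table bottom-up:
  [0..0]={A,T0}  "a"  orig:{A}
  [1..1]={T1}  "b"  orig:{}
  [2..2]={T1}  "b"  orig:{}
  [0..1]={X2}  "ab"  orig:{}
  [1..2]=∅  "bb"
  [0..2]=∅  "abb"

S ∉ T[0,2] ⇒ NO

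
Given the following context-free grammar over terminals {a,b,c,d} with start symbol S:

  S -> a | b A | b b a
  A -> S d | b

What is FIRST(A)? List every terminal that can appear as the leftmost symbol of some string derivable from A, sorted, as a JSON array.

FIRST iteration:
iter 1:
  A via A→b: +{b}
  S via S→a: +{a}
  S via S→b A: +{b}
  FIRST(S)={a,b}  FIRST(A)={b}
iter 2:
  A via A→S d: +{a}
  FIRST(S)={a,b}  FIRST(A)={a,b}
iter 3: done
  FIRST(S)={a,b}  FIRST(A)={a,b}

FIRST(A) = ["a", "b"]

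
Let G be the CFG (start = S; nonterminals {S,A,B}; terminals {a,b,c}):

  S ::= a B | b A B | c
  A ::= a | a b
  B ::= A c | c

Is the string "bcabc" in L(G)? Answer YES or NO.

CNF form of G:
  S -> T0 B | T1 X3 | c
  A -> T0 T1 | a
  B -> A T2 | c
  T0 -> a
  T1 -> b
  T2 -> c
  X3 -> A B

CYK fill:
  [0..0]={T1}  "b"  orig:{}
  [1..1]={B,S,T2}  "c"  orig:{B,S}
  [2..2]={A,T0}  "a"  orig:{A}
  [3..3]={T1}  "b"  orig:{}
  [4..4]={B,S,T2}  "c"  orig:{B,S}
  [0..1]=∅  "bc"
  [1..2]=∅  "ca"
  [2..3]={A}  "ab"
  [3..4]=∅  "bc"
  [0..2]=∅  "bca"
  [1..3]=∅  "cab"
  [2..4]={B,X3}  "abc"  orig:{B}
  [0..3]=∅  "bcab"
  [1..4]=∅  "cabc"
  [0..4]=∅  "bcabc"

S ∉ T[0,4] ⇒ NO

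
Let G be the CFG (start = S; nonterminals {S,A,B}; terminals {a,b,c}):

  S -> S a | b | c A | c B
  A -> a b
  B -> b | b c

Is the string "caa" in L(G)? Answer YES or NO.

CNF form of G:
  S -> S T0 | T2 A | T2 B | b
  A -> T0 T1
  B -> T1 T2 | b
  T0 -> a
  T1 -> b
  T2 -> c

CYK fill:
  cell(0,0) c: {T2}  orig:{}
  cell(1,1) a: {T0}  orig:{}
  cell(2,2) a: {T0}  orig:{}
  cell(0,1) ca: ∅
  cell(1,2) aa: ∅
  cell(0,2) caa: ∅

S ∉ T[0,2] ⇒ NO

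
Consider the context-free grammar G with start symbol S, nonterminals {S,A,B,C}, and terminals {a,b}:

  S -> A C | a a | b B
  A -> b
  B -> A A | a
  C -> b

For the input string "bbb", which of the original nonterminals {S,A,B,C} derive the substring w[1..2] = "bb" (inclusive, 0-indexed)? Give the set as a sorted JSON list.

CNF form of G:
  S -> A C | T0 T0 | T1 B
  A -> b
  B -> A A | a
  C -> b
  T0 -> a
  T1 -> b

CYK fill — only the sub-triangle for w[1..2]:
  [1..1]={A,C,T1}  "b"  orig:{A,C}
  [2..2]={A,C,T1}  "b"  orig:{A,C}
  [1..2]={B,S}  "bb"

Original NTs in T[1,2] deriving "bb": ["B", "S"]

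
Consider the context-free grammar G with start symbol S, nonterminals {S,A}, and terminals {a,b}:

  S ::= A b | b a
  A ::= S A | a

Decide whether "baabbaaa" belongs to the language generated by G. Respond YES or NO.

CNF form of G:
  S -> A T0 | T0 T1
  A -> S A | a
  T0 -> b
  T1 -> a

CYK table (by increasing span):
  cell(0,0) b: {T0}  orig:{}
  cell(1,1) a: {A,T1}  orig:{A}
  cell(2,2) a: {A,T1}  orig:{A}
  cell(3,3) b: {T0}  orig:{}
  cell(4,4) b: {T0}  orig:{}
  cell(5,5) a: {A,T1}  orig:{A}
  cell(6,6) a: {A,T1}  orig:{A}
  cell(7,7) a: {A,T1}  orig:{A}
  cell(0,1) ba: {S}
  cell(1,2) aa: ∅
  cell(2,3) ab: {S}
  cell(3,4) bb: ∅
  cell(4,5) ba: {S}
  cell(5,6) aa: ∅
  cell(6,7) aa: ∅
  cell(0,2) baa: {A}
  cell(1,3) aab: ∅
  cell(2,4) abb: ∅
  cell(3,5) bba: ∅
  cell(4,6) baa: {A}
  cell(5,7) aaa: ∅
  cell(0,3) baab: {S}
  cell(1,4) aabb: ∅
  cell(2,5) abba: ∅
  cell(3,6) bbaa: ∅
  cell(4,7) baaa: ∅
  cell(0,4) baabb: ∅
  cell(1,5) aabba: ∅
  cell(2,6) abbaa: {A}
  cell(3,7) bbaaa: ∅
  cell(0,5) baabba: ∅
  cell(1,6) aabbaa: ∅
  cell(2,7) abbaaa: ∅
  cell(0,6) baabbaa: {A}
  cell(1,7) aabbaaa: ∅
  cell(0,7) baabbaaa: ∅

S ∉ T[0,7] ⇒ NO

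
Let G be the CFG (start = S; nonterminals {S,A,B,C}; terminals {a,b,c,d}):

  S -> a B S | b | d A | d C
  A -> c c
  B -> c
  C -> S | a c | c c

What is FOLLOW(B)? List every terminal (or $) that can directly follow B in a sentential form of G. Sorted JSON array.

Compute FIRST by fixpoint:
[1]
  A via A→c c: +{c}
  B via B→c: +{c}
  C via C→a c: +{a}
  C via C→c c: +{c}
  S via S→a B S: +{a}
  S via S→b: +{b}
  S via S→d A: +{d}
  FIRST(S)={a,b,d}  FIRST(A)={c}  FIRST(B)={c}  FIRST(C)={a,c}
[2]
  C via C→S: +{b,d}
  FIRST(S)={a,b,d}  FIRST(A)={c}  FIRST(B)={c}  FIRST(C)={a,b,c,d}
[3] (no change)
  FIRST(S)={a,b,d}  FIRST(A)={c}  FIRST(B)={c}  FIRST(C)={a,b,c,d}

FOLLOW sets:
FOLLOW(S) := {$}
[1]
  S→a B S: FOLLOW(B) ⊇ FIRST(S) = {a,b,d}; new: +{a,b,d}
  S→d A: FOLLOW(A) ⊇ FOLLOW(S) ⊇ {$}; new: +{$}
  S→d C: FOLLOW(C) ⊇ FOLLOW(S) ⊇ {$}; new: +{$}
  S: {$}  A: {$}  B: {a,b,d}  C: {$}
[2] done
  S: {$}  A: {$}  B: {a,b,d}  C: {$}

FOLLOW(B) = ["a", "b", "d"]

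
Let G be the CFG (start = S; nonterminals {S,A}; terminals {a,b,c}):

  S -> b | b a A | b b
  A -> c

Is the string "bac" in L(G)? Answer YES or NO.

Convert to CNF:
  S -> T0 T0 | T0 X2 | b
  A -> c
  T0 -> b
  T1 -> a
  X2 -> T1 A

CYK fill:
  T[0,0] 'b' = {S,T0}  orig:{S}
  T[1,1] 'a' = {T1}  orig:{}
  T[2,2] 'c' = {A}
  T[0,1] 'ba' = ∅
  T[1,2] 'ac' = {X2}  orig:{}
  T[0,2] 'bac' = {S}

S ∈ T[0,2] ⇒ YES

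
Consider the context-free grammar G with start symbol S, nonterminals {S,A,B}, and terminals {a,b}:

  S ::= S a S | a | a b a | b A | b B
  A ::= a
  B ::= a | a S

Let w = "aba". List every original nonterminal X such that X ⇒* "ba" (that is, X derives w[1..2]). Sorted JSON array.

Convert to CNF:
  S -> S X2 | T0 X3 | T1 A | T1 B | a
  A -> a
  B -> T0 S | a
  T0 -> a
  T1 -> b
  X2 -> T0 S
  X3 -> T1 T0

CYK table (by increasing span) — only the sub-triangle for w[1..2]:
  [1..1]={T1}  "b"  orig:{}
  [2..2]={A,B,S,T0}  "a"  orig:{A,B,S}
  [1..2]={S,X3}  "ba"  orig:{S}

Original NTs in T[1,2] deriving "ba": ["S"]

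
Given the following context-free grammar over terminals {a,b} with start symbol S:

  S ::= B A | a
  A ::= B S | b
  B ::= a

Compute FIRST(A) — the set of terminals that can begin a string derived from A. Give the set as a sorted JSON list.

Compute FIRST by fixpoint:
[1]
  A via A→b: +{b}
  B via B→a: +{a}
  S via S→B A: +{a}
  S: {a}  A: {b}  B: {a}
[2]
  A via A→B S: +{a}
  S: {a}  A: {a,b}  B: {a}
[3] done
  S: {a}  A: {a,b}  B: {a}

FIRST(A) = ["a", "b"]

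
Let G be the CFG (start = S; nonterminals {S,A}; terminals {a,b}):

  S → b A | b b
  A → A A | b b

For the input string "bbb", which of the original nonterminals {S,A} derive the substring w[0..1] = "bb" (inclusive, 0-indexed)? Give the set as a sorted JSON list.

Convert to CNF:
  S -> T0 A | T0 T0
  A -> A A | T0 T0
  T0 -> b

CYK fill (cells [i..j] with 0 ≤ i ≤ j ≤ 1 only):
  [0..0]={T0}  "b"  orig:{}
  [1..1]={T0}  "b"  orig:{}
  [0..1]={A,S}  "bb"

Original NTs in T[0,1] deriving "bb": ["A", "S"]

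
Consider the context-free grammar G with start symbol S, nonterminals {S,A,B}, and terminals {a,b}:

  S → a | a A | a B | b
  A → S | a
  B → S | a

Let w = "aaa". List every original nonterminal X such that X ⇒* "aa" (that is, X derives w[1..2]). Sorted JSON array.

Convert to CNF:
  S -> T0 A | T0 B | a | b
  A -> T0 A | T0 B | a | b
  B -> T0 A | T0 B | a | b
  T0 -> a

Fill CYK table bottom-up — only the sub-triangle for w[1..2]:
  cell(1,1) a: {A,B,S,T0}  orig:{A,B,S}
  cell(2,2) a: {A,B,S,T0}  orig:{A,B,S}
  cell(1,2) aa: {A,B,S}

Original NTs in T[1,2] deriving "aa": ["A", "B", "S"]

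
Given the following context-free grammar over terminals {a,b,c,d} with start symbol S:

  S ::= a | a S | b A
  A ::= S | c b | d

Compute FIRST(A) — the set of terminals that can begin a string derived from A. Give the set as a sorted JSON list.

FIRST sets, iterate to fixpoint:
pass 1:
  A via A→c b: +{c}
  A via A→d: +{d}
  S via S→a: +{a}
  S via S→b A: +{b}
  FIRST[S]={a,b}  FIRST[A]={c,d}
pass 2:
  A via A→S: +{a,b}
  FIRST[S]={a,b}  FIRST[A]={a,b,c,d}
pass 3: (no change)
  FIRST[S]={a,b}  FIRST[A]={a,b,c,d}

FIRST(A) = ["a", "b", "c", "d"]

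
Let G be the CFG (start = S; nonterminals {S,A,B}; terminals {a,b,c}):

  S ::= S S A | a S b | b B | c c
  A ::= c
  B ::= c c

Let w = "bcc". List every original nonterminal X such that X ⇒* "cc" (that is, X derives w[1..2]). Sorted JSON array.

CNF form of G:
  S -> S X3 | T0 T0 | T1 X4 | T2 B
  A -> c
  B -> T0 T0
  T0 -> c
  T1 -> a
  T2 -> b
  X3 -> S A
  X4 -> S T2

Fill CYK table bottom-up, restricted to cells inside w[1..2]:
  T[1,1] 'c' = {A,T0}  orig:{A}
  T[2,2] 'c' = {A,T0}  orig:{A}
  T[1,2] 'cc' = {B,S}

Original NTs in T[1,2] deriving "cc": ["B", "S"]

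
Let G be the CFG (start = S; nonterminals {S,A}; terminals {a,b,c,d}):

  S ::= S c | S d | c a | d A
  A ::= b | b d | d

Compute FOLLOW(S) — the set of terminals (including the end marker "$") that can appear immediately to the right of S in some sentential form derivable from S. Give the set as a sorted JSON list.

Compute FIRST by fixpoint:
[1]
  A via A→b: +{b}
  A via A→d: +{d}
  S via S→c a: +{c}
  S via S→d A: +{d}
  FIRST[S]={c,d}  FIRST[A]={b,d}
[2] done
  FIRST[S]={c,d}  FIRST[A]={b,d}

FOLLOW iteration:
seed FOLLOW(S) with $
round 1:
  S→S c: FOLLOW(S) ⊇ FIRST(c) = {c}; new: +{c}
  S→S d: FOLLOW(S) ⊇ FIRST(d) = {d}; new: +{d}
  S→d A: FOLLOW(A) ⊇ FOLLOW(S) ⊇ {$,c,d}; new: +{$,c,d}
  FOLLOW[S]={$,c,d}  FOLLOW[A]={$,c,d}
round 2: (stable)
  FOLLOW[S]={$,c,d}  FOLLOW[A]={$,c,d}

FOLLOW(S) = ["$", "c", "d"]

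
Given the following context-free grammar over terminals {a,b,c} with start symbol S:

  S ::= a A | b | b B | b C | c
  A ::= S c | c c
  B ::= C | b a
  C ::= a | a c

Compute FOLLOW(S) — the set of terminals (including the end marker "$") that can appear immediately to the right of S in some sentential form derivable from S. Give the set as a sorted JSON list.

Compute FIRST by fixpoint:
[1]
  A via A→c c: +{c}
  B via B→b a: +{b}
  C via C→a: +{a}
  S via S→a A: +{a}
  S via S→b: +{b}
  S via S→c: +{c}
  FIRST[S]={a,b,c}  FIRST[A]={c}  FIRST[B]={b}  FIRST[C]={a}
[2]
  A via A→S c: +{a,b}
  B via B→C: +{a}
  FIRST[S]={a,b,c}  FIRST[A]={a,b,c}  FIRST[B]={a,b}  FIRST[C]={a}
[3] done
  FIRST[S]={a,b,c}  FIRST[A]={a,b,c}  FIRST[B]={a,b}  FIRST[C]={a}

FOLLOW iteration:
FOLLOW(S) := {$}
pass 1:
  A→S c: FOLLOW(S) ⊇ FIRST(c) = {c}; new: +{c}
  S→a A: FOLLOW(A) ⊇ FOLLOW(S) ⊇ {$,c}; new: +{$,c}
  S→b B: FOLLOW(B) ⊇ FOLLOW(S) ⊇ {$,c}; new: +{$,c}
  S→b C: FOLLOW(C) ⊇ FOLLOW(S) ⊇ {$,c}; new: +{$,c}
  FOLLOW[S]={$,c}  FOLLOW[A]={$,c}  FOLLOW[B]={$,c}  FOLLOW[C]={$,c}
pass 2: — fixpoint
  FOLLOW[S]={$,c}  FOLLOW[A]={$,c}  FOLLOW[B]={$,c}  FOLLOW[C]={$,c}

FOLLOW(S) = ["$", "c"]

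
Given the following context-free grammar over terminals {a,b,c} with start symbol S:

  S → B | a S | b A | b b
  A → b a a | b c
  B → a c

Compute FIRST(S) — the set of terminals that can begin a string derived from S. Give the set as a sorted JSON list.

FIRST iteration:
iter 1:
  A via A→b a a: +{b}
  B via B→a c: +{a}
  S via S→B: +{a}
  S via S→b A: +{b}
  FIRST[S]={a,b}  FIRST[A]={b}  FIRST[B]={a}
iter 2: (no change)
  FIRST[S]={a,b}  FIRST[A]={b}  FIRST[B]={a}

FIRST(S) = ["a", "b"]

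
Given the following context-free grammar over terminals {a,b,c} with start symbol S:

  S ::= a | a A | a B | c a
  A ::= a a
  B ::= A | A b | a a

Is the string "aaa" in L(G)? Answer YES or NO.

CNF form of G:
  S -> T0 A | T0 B | T2 T0 | a
  A -> T0 T0
  B -> A T1 | T0 T0
  T0 -> a
  T1 -> b
  T2 -> c

CYK table (by increasing span):
  [0..0]={S,T0}  "a"  orig:{S}
  [1..1]={S,T0}  "a"  orig:{S}
  [2..2]={S,T0}  "a"  orig:{S}
  [0..1]={A,B}  "aa"
  [1..2]={A,B}  "aa"
  [0..2]={S}  "aaa"

S ∈ T[0,2] ⇒ YES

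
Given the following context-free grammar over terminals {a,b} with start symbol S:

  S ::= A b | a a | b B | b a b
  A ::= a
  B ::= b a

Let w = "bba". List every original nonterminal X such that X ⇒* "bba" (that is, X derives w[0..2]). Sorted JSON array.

CNF form of G:
  S -> A T0 | T0 B | T0 X2 | T1 T1
  A -> a
  B -> T0 T1
  T0 -> b
  T1 -> a
  X2 -> T1 T0

CYK table (by increasing span) — only the sub-triangle for w[0..2]:
  T[0,0] 'b' = {T0}  orig:{}
  T[1,1] 'b' = {T0}  orig:{}
  T[2,2] 'a' = {A,T1}  orig:{A}
  T[0,1] 'bb' = ∅
  T[1,2] 'ba' = {B}
  T[0,2] 'bba' = {S}

Original NTs in T[0,2] deriving "bba": ["S"]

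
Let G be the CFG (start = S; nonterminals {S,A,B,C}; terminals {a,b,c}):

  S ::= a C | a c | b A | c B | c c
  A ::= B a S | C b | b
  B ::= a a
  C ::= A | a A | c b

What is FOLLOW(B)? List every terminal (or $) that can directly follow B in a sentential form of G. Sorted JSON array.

FIRST iteration:
pass 1:
  A via A→b: +{b}
  B via B→a a: +{a}
  C via C→A: +{b}
  C via C→a A: +{a}
  C via C→c b: +{c}
  S via S→a C: +{a}
  S via S→b A: +{b}
  S via S→c B: +{c}
  S: {a,b,c}  A: {b}  B: {a}  C: {a,b,c}
pass 2:
  A via A→B a S: +{a}
  A via A→C b: +{c}
  S: {a,b,c}  A: {a,b,c}  B: {a}  C: {a,b,c}
pass 3: (no change)
  S: {a,b,c}  A: {a,b,c}  B: {a}  C: {a,b,c}

Compute FOLLOW by fixpoint:
seed FOLLOW(S) with $
[1]
  A→B a S: FOLLOW(B) ⊇ FIRST(a) = {a}; new: +{a}
  A→C b: FOLLOW(C) ⊇ FIRST(b) = {b}; new: +{b}
  C→A: FOLLOW(A) ⊇ FOLLOW(C) ⊇ {b}; new: +{b}
  S→a C: FOLLOW(C) ⊇ FOLLOW(S) ⊇ {$}; new: +{$}
  S→b A: FOLLOW(A) ⊇ FOLLOW(S) ⊇ {$}; new: +{$}
  S→c B: FOLLOW(B) ⊇ FOLLOW(S) ⊇ {$}; new: +{$}
  S: {$}  A: {$,b}  B: {$,a}  C: {$,b}
[2]
  A→B a S: FOLLOW(S) ⊇ FOLLOW(A) ⊇ {$,b}; new: +{b}
  S→c B: FOLLOW(B) ⊇ FOLLOW(S) ⊇ {$,b}; new: +{b}
  S: {$,b}  A: {$,b}  B: {$,a,b}  C: {$,b}
[3] — fixpoint
  S: {$,b}  A: {$,b}  B: {$,a,b}  C: {$,b}

FOLLOW(B) = ["$", "a", "b"]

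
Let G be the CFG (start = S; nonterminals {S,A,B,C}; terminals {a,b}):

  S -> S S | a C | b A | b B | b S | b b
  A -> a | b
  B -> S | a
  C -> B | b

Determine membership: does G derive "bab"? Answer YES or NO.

Convert to CNF:
  S -> S S | T0 C | T1 A | T1 B | T1 S | T1 T1
  A -> a | b
  B -> S S | T0 C | T1 A | T1 B | T1 S | T1 T1 | a
  C -> S S | T0 C | T1 A | T1 B | T1 S | T1 T1 | a | b
  T0 -> a
  T1 -> b

CYK fill:
  [0..0]={A,C,T1}  "b"  orig:{A,C}
  [1..1]={A,B,C,T0}  "a"  orig:{A,B,C}
  [2..2]={A,C,T1}  "b"  orig:{A,C}
  [0..1]={B,C,S}  "ba"
  [1..2]={B,C,S}  "ab"
  [0..2]={B,C,S}  "bab"

S ∈ T[0,2] ⇒ YES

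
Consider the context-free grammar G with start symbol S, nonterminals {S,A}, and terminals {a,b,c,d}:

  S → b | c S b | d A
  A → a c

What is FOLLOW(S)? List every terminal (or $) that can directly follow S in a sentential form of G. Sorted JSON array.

FIRST sets, iterate to fixpoint:
pass 1:
  A via A→a c: +{a}
  S via S→b: +{b}
  S via S→c S b: +{c}
  S via S→d A: +{d}
  FIRST(S)={b,c,d}  FIRST(A)={a}
pass 2: done
  FIRST(S)={b,c,d}  FIRST(A)={a}

Compute FOLLOW by fixpoint:
FOLLOW(S) := {$}
pass 1:
  S→c S b: FOLLOW(S) ⊇ FIRST(b) = {b}; new: +{b}
  S→d A: FOLLOW(A) ⊇ FOLLOW(S) ⊇ {$,b}; new: +{$,b}
  S: {$,b}  A: {$,b}
pass 2: (no change)
  S: {$,b}  A: {$,b}

FOLLOW(S) = ["$", "b"]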